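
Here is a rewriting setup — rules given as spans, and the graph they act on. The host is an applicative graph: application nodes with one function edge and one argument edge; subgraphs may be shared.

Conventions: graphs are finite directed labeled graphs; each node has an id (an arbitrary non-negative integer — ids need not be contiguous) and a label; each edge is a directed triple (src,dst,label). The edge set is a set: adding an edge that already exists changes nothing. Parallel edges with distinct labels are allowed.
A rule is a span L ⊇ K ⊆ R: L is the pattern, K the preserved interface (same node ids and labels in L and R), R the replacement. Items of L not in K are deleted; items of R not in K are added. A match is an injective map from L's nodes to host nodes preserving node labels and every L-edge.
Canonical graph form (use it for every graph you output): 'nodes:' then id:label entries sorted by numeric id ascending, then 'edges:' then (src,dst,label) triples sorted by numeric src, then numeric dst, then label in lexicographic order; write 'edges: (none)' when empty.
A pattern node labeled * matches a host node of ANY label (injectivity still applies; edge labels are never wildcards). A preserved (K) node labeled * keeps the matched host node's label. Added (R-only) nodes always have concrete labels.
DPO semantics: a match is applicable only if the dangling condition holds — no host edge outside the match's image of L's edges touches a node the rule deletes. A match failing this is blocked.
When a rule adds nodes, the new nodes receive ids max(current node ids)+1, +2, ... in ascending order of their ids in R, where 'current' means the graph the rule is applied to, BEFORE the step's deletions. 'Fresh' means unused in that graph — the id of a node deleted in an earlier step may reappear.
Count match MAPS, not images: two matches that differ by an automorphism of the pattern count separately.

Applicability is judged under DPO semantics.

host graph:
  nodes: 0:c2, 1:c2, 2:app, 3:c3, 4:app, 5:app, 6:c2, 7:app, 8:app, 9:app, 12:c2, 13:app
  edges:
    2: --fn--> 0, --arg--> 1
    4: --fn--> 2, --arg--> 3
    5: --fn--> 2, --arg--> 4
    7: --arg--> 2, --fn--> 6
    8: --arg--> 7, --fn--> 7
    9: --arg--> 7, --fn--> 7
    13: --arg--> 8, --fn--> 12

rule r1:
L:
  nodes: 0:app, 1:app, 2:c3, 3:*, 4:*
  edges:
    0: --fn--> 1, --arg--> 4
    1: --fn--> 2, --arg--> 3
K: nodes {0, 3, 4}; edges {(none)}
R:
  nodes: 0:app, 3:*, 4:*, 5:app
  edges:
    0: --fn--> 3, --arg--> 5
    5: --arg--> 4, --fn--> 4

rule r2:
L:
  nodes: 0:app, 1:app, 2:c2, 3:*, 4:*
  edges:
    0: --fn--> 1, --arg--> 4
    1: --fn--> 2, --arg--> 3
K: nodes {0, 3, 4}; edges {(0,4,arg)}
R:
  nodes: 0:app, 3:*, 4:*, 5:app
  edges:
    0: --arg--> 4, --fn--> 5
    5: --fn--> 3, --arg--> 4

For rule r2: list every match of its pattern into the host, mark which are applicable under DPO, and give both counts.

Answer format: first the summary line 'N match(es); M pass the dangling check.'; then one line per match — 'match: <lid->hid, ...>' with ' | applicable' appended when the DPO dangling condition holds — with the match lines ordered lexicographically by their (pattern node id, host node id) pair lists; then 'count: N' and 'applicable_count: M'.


2 match(es); 0 pass the dangling check.
match: 0->4, 1->2, 2->0, 3->1, 4->3
match: 0->5, 1->2, 2->0, 3->1, 4->4
count: 2
applicable_count: 0


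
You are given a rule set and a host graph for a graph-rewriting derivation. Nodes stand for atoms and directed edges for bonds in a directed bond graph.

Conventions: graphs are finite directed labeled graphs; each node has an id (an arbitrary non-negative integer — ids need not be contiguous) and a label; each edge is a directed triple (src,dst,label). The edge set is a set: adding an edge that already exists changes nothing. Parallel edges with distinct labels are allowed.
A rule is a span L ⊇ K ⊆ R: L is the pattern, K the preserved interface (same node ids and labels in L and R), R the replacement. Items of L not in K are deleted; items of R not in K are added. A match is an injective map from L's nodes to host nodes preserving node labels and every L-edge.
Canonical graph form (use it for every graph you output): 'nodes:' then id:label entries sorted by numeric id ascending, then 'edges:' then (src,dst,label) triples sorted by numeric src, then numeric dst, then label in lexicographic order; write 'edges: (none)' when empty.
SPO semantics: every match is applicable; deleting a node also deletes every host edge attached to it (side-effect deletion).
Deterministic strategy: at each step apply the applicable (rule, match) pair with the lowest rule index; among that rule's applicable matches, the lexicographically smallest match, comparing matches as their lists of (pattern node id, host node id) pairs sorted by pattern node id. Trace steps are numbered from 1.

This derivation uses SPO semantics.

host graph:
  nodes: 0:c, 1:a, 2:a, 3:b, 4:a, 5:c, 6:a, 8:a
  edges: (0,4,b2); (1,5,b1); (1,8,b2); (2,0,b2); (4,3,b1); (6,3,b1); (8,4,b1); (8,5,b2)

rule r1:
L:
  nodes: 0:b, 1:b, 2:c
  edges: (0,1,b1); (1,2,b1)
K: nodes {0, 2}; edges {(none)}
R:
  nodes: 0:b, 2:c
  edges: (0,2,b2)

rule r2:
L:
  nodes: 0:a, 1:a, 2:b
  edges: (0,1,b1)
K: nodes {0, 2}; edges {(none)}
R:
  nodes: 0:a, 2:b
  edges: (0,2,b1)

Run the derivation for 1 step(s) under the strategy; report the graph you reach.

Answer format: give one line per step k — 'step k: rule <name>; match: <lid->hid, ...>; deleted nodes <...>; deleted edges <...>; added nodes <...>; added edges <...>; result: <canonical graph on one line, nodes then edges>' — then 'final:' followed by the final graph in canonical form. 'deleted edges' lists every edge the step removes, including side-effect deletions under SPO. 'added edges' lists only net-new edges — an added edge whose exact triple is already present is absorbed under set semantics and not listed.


step 1: rule r2; match: 0->8, 1->4, 2->3; deleted nodes 4; deleted edges (0,4,b2); (4,3,b1); (8,4,b1); added nodes (none); added edges (8,3,b1); result: nodes: 0:c, 1:a, 2:a, 3:b, 5:c, 6:a, 8:a edges: (1,5,b1); (1,8,b2); (2,0,b2); (6,3,b1); (8,3,b1); (8,5,b2)
final:
nodes: 0:c, 1:a, 2:a, 3:b, 5:c, 6:a, 8:a
edges: (1,5,b1); (1,8,b2); (2,0,b2); (6,3,b1); (8,3,b1); (8,5,b2)


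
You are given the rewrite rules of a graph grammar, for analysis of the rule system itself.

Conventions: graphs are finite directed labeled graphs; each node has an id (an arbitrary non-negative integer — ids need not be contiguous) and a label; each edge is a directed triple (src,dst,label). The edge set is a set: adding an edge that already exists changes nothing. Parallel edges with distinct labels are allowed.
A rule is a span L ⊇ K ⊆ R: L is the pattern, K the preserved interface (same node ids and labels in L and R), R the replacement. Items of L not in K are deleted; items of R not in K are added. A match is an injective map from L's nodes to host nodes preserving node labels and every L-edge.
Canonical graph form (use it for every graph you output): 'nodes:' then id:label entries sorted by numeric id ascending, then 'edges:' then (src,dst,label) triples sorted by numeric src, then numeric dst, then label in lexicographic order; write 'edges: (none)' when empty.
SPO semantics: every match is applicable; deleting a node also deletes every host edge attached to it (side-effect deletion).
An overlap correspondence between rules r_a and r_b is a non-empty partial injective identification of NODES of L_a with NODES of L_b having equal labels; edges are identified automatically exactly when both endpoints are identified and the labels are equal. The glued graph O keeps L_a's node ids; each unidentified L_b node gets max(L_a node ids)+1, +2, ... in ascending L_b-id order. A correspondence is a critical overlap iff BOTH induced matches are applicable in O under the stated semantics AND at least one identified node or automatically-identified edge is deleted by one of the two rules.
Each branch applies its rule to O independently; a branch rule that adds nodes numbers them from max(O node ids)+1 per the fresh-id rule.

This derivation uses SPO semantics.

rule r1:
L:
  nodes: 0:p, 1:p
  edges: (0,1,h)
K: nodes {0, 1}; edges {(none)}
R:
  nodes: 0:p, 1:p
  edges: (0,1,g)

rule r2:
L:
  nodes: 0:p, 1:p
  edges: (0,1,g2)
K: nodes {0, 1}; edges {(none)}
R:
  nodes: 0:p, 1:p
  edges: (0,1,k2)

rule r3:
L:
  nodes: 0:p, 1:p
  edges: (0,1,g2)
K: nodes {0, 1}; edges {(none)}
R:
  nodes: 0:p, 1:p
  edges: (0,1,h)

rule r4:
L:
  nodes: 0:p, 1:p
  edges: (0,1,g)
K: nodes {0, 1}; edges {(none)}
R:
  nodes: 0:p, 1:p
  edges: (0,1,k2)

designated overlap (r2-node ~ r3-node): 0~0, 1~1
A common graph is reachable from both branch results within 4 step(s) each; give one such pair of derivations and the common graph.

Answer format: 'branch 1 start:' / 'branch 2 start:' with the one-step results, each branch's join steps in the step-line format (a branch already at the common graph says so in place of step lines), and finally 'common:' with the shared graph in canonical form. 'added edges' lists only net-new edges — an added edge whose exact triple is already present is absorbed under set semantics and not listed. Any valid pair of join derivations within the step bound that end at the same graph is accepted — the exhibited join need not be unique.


branch 1 start:
nodes: 0:p, 1:p
edges: (0,1,k2)
branch 2 start:
nodes: 0:p, 1:p
edges: (0,1,h)
branch 1: already at the common graph (0 steps)
branch 2 step 1: rule r1; match: 0->0, 1->1; deleted nodes (none); deleted edges (0,1,h); added nodes (none); added edges (0,1,g); result: nodes: 0:p, 1:p edges: (0,1,g)
branch 2 step 2: rule r4; match: 0->0, 1->1; deleted nodes (none); deleted edges (0,1,g); added nodes (none); added edges (0,1,k2); result: nodes: 0:p, 1:p edges: (0,1,k2)
common:
nodes: 0:p, 1:p
edges: (0,1,k2)


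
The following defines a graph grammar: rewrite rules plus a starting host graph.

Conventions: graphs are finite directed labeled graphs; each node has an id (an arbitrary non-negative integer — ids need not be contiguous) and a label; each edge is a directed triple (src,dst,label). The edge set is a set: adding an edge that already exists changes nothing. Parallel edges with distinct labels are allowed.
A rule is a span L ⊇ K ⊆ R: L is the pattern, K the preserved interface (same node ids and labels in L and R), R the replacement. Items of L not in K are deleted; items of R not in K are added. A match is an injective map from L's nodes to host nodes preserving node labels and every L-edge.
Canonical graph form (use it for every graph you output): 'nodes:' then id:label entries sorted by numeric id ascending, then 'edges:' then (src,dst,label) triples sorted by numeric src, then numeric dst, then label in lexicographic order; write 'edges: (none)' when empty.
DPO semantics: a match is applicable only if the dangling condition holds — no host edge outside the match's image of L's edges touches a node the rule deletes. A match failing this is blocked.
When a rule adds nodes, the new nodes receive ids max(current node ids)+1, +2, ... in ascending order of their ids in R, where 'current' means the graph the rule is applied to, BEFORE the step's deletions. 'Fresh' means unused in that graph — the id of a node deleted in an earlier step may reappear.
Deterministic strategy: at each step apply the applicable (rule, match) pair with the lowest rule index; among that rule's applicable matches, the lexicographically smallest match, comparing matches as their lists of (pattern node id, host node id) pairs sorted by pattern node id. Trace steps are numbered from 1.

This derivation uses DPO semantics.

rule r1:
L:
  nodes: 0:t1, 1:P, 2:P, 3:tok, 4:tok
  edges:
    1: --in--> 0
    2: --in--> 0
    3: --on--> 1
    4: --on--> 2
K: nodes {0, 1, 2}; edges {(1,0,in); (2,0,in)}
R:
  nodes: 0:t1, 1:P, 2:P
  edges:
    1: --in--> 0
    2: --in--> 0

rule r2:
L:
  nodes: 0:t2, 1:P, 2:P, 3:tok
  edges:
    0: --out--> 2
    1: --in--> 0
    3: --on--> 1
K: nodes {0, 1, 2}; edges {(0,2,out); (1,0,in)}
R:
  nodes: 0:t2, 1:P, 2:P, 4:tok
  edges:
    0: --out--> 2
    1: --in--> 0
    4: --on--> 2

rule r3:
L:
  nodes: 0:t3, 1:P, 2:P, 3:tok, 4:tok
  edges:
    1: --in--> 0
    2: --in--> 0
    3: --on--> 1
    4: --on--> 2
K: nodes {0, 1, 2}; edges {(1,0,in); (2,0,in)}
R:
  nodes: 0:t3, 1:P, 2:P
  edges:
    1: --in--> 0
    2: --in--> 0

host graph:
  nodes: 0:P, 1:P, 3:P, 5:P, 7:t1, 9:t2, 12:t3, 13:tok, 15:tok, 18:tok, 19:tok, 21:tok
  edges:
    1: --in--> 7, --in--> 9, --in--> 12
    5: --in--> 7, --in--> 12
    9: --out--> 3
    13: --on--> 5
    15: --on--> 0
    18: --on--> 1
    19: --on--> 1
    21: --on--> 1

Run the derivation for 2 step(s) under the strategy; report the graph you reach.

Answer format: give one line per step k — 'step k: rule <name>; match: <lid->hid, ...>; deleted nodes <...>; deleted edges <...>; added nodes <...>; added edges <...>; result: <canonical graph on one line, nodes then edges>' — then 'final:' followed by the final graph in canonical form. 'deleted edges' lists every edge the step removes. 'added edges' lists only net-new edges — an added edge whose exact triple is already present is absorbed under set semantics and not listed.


step 1: rule r1; match: 0->7, 1->1, 2->5, 3->18, 4->13; deleted nodes 13, 18; deleted edges (13,5,on); (18,1,on); added nodes (none); added edges (none); result: nodes: 0:P, 1:P, 3:P, 5:P, 7:t1, 9:t2, 12:t3, 15:tok, 19:tok, 21:tok edges: (1,7,in); (1,9,in); (1,12,in); (5,7,in); (5,12,in); (9,3,out); (15,0,on); (19,1,on); (21,1,on)
step 2: rule r2; match: 0->9, 1->1, 2->3, 3->19; deleted nodes 19; deleted edges (19,1,on); added nodes 22; added edges (22,3,on); result: nodes: 0:P, 1:P, 3:P, 5:P, 7:t1, 9:t2, 12:t3, 15:tok, 21:tok, 22:tok edges: (1,7,in); (1,9,in); (1,12,in); (5,7,in); (5,12,in); (9,3,out); (15,0,on); (21,1,on); (22,3,on)
final:
nodes: 0:P, 1:P, 3:P, 5:P, 7:t1, 9:t2, 12:t3, 15:tok, 21:tok, 22:tok
edges: (1,7,in); (1,9,in); (1,12,in); (5,7,in); (5,12,in); (9,3,out); (15,0,on); (21,1,on); (22,3,on)


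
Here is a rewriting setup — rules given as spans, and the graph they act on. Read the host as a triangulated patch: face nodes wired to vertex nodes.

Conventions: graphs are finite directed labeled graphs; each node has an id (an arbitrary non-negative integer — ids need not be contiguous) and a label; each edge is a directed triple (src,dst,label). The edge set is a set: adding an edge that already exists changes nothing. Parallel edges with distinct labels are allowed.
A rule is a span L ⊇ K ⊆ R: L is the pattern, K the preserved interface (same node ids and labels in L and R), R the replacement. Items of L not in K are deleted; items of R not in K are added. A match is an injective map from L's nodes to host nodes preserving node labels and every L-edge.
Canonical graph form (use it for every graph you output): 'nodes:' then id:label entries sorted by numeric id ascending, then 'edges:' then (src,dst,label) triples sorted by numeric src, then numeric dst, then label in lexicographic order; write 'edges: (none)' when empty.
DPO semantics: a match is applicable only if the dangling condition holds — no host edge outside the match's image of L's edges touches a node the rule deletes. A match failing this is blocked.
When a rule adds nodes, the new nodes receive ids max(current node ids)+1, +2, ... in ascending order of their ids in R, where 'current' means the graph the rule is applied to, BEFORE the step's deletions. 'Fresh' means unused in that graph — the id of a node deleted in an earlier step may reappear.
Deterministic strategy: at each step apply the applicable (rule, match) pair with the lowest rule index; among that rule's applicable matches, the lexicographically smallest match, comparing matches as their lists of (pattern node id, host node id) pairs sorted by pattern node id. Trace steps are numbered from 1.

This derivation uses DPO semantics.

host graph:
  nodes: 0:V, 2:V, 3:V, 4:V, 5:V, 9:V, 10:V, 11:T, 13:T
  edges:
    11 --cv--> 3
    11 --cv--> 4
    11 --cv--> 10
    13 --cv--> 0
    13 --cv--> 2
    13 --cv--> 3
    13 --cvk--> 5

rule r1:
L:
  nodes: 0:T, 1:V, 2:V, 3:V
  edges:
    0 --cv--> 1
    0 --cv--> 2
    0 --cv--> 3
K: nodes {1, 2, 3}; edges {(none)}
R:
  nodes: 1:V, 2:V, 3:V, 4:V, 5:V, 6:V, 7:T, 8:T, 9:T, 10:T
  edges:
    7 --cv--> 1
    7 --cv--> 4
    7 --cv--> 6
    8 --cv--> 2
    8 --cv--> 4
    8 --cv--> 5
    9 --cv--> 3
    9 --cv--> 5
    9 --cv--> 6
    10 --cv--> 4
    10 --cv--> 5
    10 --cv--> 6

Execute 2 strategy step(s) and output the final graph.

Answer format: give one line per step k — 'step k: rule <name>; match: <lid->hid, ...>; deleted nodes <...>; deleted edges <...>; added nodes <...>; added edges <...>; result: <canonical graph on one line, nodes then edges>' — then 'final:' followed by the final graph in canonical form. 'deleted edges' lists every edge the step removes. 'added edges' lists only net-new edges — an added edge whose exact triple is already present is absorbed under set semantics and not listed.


step 1: rule r1; match: 0->11, 1->3, 2->4, 3->10; deleted nodes 11; deleted edges (11,3,cv); (11,4,cv); (11,10,cv); added nodes 14, 15, 16, 17, 18, 19, 20; added edges (17,3,cv); (17,14,cv); (17,16,cv); (18,4,cv); (18,14,cv); (18,15,cv); (19,10,cv); (19,15,cv); (19,16,cv); (20,14,cv); (20,15,cv); (20,16,cv); result: nodes: 0:V, 2:V, 3:V, 4:V, 5:V, 9:V, 10:V, 13:T, 14:V, 15:V, 16:V, 17:T, 18:T, 19:T, 20:T edges: (13,0,cv); (13,2,cv); (13,3,cv); (13,5,cvk); (17,3,cv); (17,14,cv); (17,16,cv); (18,4,cv); (18,14,cv); (18,15,cv); (19,10,cv); (19,15,cv); (19,16,cv); (20,14,cv); (20,15,cv); (20,16,cv)
step 2: rule r1; match: 0->17, 1->3, 2->14, 3->16; deleted nodes 17; deleted edges (17,3,cv); (17,14,cv); (17,16,cv); added nodes 21, 22, 23, 24, 25, 26, 27; added edges (24,3,cv); (24,21,cv); (24,23,cv); (25,14,cv); (25,21,cv); (25,22,cv); (26,16,cv); (26,22,cv); (26,23,cv); (27,21,cv); (27,22,cv); (27,23,cv); result: nodes: 0:V, 2:V, 3:V, 4:V, 5:V, 9:V, 10:V, 13:T, 14:V, 15:V, 16:V, 18:T, 19:T, 20:T, 21:V, 22:V, 23:V, 24:T, 25:T, 26:T, 27:T edges: (13,0,cv); (13,2,cv); (13,3,cv); (13,5,cvk); (18,4,cv); (18,14,cv); (18,15,cv); (19,10,cv); (19,15,cv); (19,16,cv); (20,14,cv); (20,15,cv); (20,16,cv); (24,3,cv); (24,21,cv); (24,23,cv); (25,14,cv); (25,21,cv); (25,22,cv); (26,16,cv); (26,22,cv); (26,23,cv); (27,21,cv); (27,22,cv); (27,23,cv)
final:
nodes: 0:V, 2:V, 3:V, 4:V, 5:V, 9:V, 10:V, 13:T, 14:V, 15:V, 16:V, 18:T, 19:T, 20:T, 21:V, 22:V, 23:V, 24:T, 25:T, 26:T, 27:T
edges: (13,0,cv); (13,2,cv); (13,3,cv); (13,5,cvk); (18,4,cv); (18,14,cv); (18,15,cv); (19,10,cv); (19,15,cv); (19,16,cv); (20,14,cv); (20,15,cv); (20,16,cv); (24,3,cv); (24,21,cv); (24,23,cv); (25,14,cv); (25,21,cv); (25,22,cv); (26,16,cv); (26,22,cv); (26,23,cv); (27,21,cv); (27,22,cv); (27,23,cv)


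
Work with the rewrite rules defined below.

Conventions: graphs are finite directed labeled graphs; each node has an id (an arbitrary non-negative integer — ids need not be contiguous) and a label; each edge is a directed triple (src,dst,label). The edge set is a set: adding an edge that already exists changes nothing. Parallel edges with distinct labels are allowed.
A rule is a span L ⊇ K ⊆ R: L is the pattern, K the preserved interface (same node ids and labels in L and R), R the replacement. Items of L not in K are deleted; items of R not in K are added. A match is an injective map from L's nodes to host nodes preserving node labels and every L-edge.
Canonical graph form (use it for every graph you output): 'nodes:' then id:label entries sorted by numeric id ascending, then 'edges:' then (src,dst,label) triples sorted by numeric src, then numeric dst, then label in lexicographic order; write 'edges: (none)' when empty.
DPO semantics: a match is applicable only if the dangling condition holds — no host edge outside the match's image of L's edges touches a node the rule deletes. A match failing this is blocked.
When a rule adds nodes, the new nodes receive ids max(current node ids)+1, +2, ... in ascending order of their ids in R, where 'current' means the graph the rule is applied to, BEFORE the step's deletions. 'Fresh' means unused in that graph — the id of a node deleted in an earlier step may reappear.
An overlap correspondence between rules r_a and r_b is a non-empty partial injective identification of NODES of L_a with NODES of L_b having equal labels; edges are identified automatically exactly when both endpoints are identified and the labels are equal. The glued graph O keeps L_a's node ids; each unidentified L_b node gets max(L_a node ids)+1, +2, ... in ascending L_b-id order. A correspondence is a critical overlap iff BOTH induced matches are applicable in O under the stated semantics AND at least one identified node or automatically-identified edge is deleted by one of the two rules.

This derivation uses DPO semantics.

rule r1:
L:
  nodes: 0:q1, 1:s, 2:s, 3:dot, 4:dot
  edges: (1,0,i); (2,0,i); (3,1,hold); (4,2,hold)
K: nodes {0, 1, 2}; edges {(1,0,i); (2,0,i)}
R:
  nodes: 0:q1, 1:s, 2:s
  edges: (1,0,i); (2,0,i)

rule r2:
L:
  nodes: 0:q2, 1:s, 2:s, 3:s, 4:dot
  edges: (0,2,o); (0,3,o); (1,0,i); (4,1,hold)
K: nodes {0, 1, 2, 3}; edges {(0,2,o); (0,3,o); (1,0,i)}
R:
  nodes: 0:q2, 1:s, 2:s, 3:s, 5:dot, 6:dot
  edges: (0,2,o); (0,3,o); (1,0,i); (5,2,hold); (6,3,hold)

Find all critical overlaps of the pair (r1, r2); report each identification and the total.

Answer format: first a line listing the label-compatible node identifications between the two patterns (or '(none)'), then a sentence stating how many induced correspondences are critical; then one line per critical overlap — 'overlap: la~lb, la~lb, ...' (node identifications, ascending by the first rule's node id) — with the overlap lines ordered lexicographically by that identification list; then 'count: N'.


label-compatible node identifications between L(r1) and L(r2): 1~1, 1~2, 1~3, 2~1, 2~2, 2~3, 3~4, 4~4
6 of the induced correspondences are critical overlaps of r1 and r2.
overlap: 1~1, 2~2, 3~4
overlap: 1~1, 2~3, 3~4
overlap: 1~1, 3~4
overlap: 1~2, 2~1, 4~4
overlap: 1~3, 2~1, 4~4
overlap: 2~1, 4~4
count: 6


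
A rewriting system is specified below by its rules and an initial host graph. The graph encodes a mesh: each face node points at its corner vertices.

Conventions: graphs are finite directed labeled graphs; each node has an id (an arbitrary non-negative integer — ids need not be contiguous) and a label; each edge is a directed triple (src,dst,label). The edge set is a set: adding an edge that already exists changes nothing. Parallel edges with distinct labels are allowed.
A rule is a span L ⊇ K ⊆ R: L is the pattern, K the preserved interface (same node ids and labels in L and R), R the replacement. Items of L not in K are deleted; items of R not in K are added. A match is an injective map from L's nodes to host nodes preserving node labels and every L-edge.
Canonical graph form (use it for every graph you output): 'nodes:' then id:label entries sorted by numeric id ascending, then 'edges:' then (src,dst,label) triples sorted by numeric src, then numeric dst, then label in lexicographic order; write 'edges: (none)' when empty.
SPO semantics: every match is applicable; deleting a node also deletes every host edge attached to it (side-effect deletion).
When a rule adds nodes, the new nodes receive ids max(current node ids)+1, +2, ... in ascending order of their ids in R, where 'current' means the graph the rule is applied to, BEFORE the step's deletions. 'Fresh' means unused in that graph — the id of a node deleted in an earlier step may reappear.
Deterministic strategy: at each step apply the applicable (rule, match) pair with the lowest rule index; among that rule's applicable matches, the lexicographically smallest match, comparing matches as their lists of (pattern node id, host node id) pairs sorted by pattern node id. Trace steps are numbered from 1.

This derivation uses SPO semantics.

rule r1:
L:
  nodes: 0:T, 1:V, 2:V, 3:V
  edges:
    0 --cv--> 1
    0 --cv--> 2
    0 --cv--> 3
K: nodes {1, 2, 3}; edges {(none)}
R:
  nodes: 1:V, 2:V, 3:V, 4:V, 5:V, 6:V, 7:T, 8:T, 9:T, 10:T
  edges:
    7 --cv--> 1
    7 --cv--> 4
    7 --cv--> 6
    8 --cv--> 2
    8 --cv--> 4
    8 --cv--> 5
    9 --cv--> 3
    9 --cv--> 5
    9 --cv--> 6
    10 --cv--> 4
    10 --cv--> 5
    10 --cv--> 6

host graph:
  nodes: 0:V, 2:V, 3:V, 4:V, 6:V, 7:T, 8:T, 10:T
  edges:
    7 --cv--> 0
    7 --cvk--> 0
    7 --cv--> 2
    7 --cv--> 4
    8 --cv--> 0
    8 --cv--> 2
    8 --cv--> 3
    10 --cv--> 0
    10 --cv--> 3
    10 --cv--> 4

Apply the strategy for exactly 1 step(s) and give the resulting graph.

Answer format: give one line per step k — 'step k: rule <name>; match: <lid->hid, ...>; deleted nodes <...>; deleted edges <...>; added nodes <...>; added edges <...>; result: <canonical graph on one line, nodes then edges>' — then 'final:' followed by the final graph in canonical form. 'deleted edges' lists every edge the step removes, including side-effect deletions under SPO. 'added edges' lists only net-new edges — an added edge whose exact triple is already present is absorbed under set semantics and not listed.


step 1: rule r1; match: 0->7, 1->0, 2->2, 3->4; deleted nodes 7; deleted edges (7,0,cv); (7,0,cvk); (7,2,cv); (7,4,cv); added nodes 11, 12, 13, 14, 15, 16, 17; added edges (14,0,cv); (14,11,cv); (14,13,cv); (15,2,cv); (15,11,cv); (15,12,cv); (16,4,cv); (16,12,cv); (16,13,cv); (17,11,cv); (17,12,cv); (17,13,cv); result: nodes: 0:V, 2:V, 3:V, 4:V, 6:V, 8:T, 10:T, 11:V, 12:V, 13:V, 14:T, 15:T, 16:T, 17:T edges: (8,0,cv); (8,2,cv); (8,3,cv); (10,0,cv); (10,3,cv); (10,4,cv); (14,0,cv); (14,11,cv); (14,13,cv); (15,2,cv); (15,11,cv); (15,12,cv); (16,4,cv); (16,12,cv); (16,13,cv); (17,11,cv); (17,12,cv); (17,13,cv)
final:
nodes: 0:V, 2:V, 3:V, 4:V, 6:V, 8:T, 10:T, 11:V, 12:V, 13:V, 14:T, 15:T, 16:T, 17:T
edges: (8,0,cv); (8,2,cv); (8,3,cv); (10,0,cv); (10,3,cv); (10,4,cv); (14,0,cv); (14,11,cv); (14,13,cv); (15,2,cv); (15,11,cv); (15,12,cv); (16,4,cv); (16,12,cv); (16,13,cv); (17,11,cv); (17,12,cv); (17,13,cv)


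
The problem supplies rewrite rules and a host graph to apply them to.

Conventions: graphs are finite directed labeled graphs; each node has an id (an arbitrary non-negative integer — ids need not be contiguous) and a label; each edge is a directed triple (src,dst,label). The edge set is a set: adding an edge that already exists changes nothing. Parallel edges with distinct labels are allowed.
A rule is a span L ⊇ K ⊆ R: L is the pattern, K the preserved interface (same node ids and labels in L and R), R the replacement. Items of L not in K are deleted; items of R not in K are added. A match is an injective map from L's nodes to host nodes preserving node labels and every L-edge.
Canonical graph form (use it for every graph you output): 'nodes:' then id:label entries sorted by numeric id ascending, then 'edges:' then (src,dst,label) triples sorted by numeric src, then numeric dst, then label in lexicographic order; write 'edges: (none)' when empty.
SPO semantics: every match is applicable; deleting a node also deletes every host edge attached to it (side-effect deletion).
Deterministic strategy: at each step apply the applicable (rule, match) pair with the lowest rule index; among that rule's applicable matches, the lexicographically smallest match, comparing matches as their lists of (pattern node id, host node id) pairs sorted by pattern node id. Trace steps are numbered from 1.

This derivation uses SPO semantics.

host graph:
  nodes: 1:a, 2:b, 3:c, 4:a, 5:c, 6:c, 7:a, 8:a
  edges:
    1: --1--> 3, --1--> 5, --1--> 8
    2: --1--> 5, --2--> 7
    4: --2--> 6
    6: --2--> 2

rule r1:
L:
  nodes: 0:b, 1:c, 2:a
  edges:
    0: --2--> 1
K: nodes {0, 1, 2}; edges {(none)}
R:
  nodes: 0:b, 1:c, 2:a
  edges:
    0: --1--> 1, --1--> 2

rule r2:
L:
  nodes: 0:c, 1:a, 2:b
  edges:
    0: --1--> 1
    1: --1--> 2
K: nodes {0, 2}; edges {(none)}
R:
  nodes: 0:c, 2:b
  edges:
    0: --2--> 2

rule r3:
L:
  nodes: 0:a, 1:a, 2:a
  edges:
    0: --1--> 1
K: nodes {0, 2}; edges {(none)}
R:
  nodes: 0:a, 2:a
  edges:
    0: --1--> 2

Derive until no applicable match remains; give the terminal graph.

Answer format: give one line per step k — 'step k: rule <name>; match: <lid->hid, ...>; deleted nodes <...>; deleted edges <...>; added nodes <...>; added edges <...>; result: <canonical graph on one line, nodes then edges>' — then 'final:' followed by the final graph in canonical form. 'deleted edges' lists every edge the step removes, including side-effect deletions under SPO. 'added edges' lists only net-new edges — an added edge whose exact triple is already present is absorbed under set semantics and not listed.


step 1: rule r3; match: 0->1, 1->8, 2->4; deleted nodes 8; deleted edges (1,8,1); added nodes (none); added edges (1,4,1); result: nodes: 1:a, 2:b, 3:c, 4:a, 5:c, 6:c, 7:a edges: (1,3,1); (1,4,1); (1,5,1); (2,5,1); (2,7,2); (4,6,2); (6,2,2)
step 2: rule r3; match: 0->1, 1->4, 2->7; deleted nodes 4; deleted edges (1,4,1); (4,6,2); added nodes (none); added edges (1,7,1); result: nodes: 1:a, 2:b, 3:c, 5:c, 6:c, 7:a edges: (1,3,1); (1,5,1); (1,7,1); (2,5,1); (2,7,2); (6,2,2)
final:
nodes: 1:a, 2:b, 3:c, 5:c, 6:c, 7:a
edges: (1,3,1); (1,5,1); (1,7,1); (2,5,1); (2,7,2); (6,2,2)


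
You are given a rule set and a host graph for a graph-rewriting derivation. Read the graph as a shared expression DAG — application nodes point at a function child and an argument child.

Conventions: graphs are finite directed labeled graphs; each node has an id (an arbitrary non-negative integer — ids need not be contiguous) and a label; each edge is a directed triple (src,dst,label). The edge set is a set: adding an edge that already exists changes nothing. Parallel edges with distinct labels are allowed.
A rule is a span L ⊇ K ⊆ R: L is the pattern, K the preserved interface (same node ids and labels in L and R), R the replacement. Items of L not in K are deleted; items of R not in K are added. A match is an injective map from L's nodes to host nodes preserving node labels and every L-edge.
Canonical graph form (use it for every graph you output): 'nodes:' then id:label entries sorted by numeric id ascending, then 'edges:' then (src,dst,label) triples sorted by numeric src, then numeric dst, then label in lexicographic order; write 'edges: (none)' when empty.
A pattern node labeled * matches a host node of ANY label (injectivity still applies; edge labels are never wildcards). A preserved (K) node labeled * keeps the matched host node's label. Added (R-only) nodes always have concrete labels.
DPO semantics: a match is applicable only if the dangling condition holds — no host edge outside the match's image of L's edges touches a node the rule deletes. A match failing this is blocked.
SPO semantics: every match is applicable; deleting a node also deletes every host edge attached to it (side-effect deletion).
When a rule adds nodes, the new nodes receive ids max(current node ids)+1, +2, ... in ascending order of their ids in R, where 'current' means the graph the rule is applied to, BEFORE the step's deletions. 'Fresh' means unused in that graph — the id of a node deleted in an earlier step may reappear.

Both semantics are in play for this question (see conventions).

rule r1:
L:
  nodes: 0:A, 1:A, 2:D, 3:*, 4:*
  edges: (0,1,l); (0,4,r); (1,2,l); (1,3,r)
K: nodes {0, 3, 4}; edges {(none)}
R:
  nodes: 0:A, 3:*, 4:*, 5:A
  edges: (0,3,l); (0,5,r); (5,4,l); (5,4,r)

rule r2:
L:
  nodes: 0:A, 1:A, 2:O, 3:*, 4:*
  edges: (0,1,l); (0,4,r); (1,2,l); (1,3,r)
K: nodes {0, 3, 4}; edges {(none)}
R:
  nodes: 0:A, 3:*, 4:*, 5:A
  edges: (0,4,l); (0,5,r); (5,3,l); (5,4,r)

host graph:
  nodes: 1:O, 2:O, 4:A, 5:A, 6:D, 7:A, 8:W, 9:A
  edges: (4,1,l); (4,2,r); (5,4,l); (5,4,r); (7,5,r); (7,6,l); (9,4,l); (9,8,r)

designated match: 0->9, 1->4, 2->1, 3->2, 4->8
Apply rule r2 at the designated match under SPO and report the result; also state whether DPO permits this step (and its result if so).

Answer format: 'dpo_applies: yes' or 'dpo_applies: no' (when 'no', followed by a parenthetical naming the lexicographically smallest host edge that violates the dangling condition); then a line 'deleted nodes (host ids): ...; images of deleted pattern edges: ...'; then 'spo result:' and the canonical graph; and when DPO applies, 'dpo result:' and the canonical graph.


dpo_applies: no
(the rule deletes node 4, which keeps host edge (5,4,l) outside the match image — the dangling condition fails, DPO blocks; SPO proceeds and side-deletes such edges)
deleted nodes (host ids): 1, 4; images of deleted pattern edges: (4,1,l); (4,2,r); (9,4,l); (9,8,r)
spo result:
nodes: 2:O, 5:A, 6:D, 7:A, 8:W, 9:A, 10:A
edges: (7,5,r); (7,6,l); (9,8,l); (9,10,r); (10,2,l); (10,8,r)


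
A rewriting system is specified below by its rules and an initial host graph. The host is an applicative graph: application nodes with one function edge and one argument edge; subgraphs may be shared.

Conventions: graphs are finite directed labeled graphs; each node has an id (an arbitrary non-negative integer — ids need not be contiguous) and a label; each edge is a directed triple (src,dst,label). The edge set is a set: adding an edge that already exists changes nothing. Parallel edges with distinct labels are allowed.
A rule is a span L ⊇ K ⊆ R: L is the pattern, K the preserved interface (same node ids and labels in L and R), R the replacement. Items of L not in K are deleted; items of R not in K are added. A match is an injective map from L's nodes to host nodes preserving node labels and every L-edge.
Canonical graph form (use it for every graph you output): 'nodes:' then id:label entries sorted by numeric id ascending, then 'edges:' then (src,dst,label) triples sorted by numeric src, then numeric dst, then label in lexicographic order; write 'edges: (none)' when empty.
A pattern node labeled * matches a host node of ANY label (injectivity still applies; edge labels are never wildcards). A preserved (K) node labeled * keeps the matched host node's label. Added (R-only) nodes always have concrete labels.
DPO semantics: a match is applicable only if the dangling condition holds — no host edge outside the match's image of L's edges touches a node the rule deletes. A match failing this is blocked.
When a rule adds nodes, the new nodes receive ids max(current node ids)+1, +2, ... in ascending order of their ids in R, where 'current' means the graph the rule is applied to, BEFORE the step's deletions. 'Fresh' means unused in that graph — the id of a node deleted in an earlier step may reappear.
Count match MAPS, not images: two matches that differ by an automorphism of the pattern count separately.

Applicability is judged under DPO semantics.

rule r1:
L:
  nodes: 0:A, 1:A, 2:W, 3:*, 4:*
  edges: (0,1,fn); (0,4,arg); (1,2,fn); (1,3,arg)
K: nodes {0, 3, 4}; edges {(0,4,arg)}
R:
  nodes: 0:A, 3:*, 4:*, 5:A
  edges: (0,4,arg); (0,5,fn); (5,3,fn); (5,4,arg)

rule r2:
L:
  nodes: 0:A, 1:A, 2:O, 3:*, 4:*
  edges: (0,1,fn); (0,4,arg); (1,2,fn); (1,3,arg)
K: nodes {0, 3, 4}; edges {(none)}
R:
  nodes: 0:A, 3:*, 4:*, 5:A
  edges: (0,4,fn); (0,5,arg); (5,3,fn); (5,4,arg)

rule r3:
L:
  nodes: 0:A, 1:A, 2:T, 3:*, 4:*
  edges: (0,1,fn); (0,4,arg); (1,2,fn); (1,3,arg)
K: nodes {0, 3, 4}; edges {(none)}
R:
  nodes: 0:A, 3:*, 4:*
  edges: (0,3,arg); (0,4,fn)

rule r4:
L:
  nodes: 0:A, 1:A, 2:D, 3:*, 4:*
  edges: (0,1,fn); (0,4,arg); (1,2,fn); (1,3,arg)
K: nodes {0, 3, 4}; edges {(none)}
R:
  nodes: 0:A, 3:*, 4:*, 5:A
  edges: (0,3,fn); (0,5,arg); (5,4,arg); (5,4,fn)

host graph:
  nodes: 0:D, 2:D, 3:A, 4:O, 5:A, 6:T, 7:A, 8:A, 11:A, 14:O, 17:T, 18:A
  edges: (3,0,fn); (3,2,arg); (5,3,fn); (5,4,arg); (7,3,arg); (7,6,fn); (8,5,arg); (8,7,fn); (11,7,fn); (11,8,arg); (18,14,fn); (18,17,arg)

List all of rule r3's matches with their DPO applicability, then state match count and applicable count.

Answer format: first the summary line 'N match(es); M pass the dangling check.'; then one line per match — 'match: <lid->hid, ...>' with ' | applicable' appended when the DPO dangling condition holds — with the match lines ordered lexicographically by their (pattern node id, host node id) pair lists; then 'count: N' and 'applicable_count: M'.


2 match(es); 0 pass the dangling check.
match: 0->8, 1->7, 2->6, 3->3, 4->5
match: 0->11, 1->7, 2->6, 3->3, 4->8
count: 2
applicable_count: 0


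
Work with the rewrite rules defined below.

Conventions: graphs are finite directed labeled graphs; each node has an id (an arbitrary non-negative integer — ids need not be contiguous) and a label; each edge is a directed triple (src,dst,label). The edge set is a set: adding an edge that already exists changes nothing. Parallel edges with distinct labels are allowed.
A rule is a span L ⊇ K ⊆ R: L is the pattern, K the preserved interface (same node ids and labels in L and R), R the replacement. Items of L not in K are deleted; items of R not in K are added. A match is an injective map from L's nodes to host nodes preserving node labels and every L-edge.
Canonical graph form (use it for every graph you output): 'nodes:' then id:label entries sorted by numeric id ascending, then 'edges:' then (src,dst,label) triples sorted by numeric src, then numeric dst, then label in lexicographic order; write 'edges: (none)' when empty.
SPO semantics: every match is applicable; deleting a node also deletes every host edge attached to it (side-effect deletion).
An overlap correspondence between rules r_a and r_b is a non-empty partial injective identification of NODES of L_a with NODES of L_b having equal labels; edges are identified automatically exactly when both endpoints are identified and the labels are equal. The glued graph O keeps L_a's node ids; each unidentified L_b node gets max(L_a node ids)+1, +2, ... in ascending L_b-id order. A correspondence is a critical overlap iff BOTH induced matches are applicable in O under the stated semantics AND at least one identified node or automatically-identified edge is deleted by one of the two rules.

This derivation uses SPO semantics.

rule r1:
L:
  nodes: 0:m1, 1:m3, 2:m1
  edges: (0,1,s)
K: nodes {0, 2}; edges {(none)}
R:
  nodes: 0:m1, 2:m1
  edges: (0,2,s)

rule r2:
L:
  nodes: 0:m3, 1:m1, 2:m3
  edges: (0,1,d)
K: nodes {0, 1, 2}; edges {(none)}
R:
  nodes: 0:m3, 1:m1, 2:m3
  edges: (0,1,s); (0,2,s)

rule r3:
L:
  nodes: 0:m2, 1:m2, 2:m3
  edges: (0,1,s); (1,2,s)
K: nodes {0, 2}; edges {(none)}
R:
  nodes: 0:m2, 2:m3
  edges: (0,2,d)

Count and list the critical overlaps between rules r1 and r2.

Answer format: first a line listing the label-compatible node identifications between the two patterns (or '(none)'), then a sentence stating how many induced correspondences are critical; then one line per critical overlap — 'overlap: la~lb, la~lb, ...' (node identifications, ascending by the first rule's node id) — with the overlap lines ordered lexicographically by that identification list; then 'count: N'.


label-compatible node identifications between L(r1) and L(r2): 0~1, 1~0, 1~2, 2~1
6 of the induced correspondences are critical overlaps of r1 and r2.
overlap: 0~1, 1~0
overlap: 0~1, 1~2
overlap: 1~0
overlap: 1~0, 2~1
overlap: 1~2
overlap: 1~2, 2~1
count: 6


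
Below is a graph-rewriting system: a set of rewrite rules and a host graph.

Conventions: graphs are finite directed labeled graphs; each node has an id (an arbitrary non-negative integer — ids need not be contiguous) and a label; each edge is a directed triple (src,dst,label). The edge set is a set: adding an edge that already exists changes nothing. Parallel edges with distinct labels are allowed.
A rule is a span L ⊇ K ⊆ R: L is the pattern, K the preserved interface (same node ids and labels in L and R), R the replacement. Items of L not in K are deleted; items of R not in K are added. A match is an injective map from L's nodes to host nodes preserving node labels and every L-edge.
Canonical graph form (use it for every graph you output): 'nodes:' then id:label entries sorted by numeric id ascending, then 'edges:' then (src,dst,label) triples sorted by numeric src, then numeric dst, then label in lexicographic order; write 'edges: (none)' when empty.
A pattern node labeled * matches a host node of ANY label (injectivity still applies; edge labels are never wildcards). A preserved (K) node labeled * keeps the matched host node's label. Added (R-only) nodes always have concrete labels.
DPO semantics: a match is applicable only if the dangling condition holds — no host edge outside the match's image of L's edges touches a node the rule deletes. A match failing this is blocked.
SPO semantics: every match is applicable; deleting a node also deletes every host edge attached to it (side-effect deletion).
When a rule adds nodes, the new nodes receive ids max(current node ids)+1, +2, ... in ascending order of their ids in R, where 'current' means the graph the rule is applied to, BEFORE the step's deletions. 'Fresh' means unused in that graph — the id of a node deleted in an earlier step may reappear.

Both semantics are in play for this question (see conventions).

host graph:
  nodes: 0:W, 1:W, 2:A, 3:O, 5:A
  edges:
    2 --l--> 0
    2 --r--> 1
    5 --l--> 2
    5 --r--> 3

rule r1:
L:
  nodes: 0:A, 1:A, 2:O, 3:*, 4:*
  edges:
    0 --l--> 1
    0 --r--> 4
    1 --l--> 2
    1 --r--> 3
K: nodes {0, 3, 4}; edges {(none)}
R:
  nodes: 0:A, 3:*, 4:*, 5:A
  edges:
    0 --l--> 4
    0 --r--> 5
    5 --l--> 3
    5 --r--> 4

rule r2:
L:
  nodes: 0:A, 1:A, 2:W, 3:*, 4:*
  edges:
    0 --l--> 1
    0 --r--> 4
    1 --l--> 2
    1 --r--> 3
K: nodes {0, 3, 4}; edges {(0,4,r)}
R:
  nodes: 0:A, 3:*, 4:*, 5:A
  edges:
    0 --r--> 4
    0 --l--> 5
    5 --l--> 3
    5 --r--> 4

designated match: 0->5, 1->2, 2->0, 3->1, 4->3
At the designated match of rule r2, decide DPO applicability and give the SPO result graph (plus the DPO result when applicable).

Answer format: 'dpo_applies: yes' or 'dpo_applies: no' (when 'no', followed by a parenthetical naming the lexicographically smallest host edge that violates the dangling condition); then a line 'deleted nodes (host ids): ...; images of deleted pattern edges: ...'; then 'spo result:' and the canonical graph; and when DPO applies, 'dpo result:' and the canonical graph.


dpo_applies: yes
deleted nodes (host ids): 0, 2; images of deleted pattern edges: (2,0,l); (2,1,r); (5,2,l)
spo result:
nodes: 1:W, 3:O, 5:A, 6:A
edges: (5,3,r); (5,6,l); (6,1,l); (6,3,r)
dpo result:
nodes: 1:W, 3:O, 5:A, 6:A
edges: (5,3,r); (5,6,l); (6,1,l); (6,3,r)
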